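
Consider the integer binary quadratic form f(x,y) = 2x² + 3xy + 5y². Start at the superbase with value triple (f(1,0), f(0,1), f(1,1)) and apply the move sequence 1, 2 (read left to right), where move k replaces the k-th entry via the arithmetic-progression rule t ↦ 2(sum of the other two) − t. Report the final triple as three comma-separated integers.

start (2,5,10) = (f(1,0),f(0,1),f(1,1))
replace slot 1: 2·(5+10) − 2 = 28 → (28,5,10)
replace slot 2: 2·(28+10) − 5 = 71 → (28,71,10)

28,71,10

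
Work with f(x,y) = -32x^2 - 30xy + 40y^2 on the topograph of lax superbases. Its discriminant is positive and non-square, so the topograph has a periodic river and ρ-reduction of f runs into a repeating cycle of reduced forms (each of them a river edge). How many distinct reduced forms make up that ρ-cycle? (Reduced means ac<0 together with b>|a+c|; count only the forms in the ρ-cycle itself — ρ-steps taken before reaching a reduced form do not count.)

D = 6020, ⌊√D⌋ = 77
descent: ρ → (40,30,-32)  [lands on river]
river: ρ → (-32,34,38)
river: ρ → (38,42,-28)
river: ρ → (-28,70,10)
river: ρ → (10,70,-28)
river: ρ → (-28,42,38)
river: ρ → (38,34,-32)
river: ρ → (-32,30,40)
river: ρ → (40,50,-22)
river: ρ → (-22,38,52)
river: ρ → (52,66,-8)
river: ρ → (-8,62,68)
river: ρ → (68,74,-2)
river: ρ → (-2,74,68)
river: ρ → (68,62,-8)
river: ρ → (-8,66,52)
river: ρ → (52,38,-22)
river: ρ → (-22,50,40)
ρ-cycle length = 18 (tail of 1 descent step not counted)

18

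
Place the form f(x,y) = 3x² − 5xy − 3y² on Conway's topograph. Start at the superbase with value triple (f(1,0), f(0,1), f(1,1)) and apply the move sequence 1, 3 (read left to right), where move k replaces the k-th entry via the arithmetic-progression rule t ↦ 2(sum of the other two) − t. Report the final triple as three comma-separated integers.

start (3,-3,-5) = (f(1,0),f(0,1),f(1,1))
replace slot 1: 2·((-3)+(-5)) − 3 = -19 → (-19,-3,-5)
replace slot 3: 2·((-19)+(-3)) − (-5) = -39 → (-19,-3,-39)

-19,-3,-39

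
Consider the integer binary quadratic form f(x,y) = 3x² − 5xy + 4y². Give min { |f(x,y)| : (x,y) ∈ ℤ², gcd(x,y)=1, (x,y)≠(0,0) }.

translate: b→1 (≡-5 mod 6), so (3,-5,4)→(3,1,2)
flip: (3,1,2)→(2,-1,3)
reduced (well bottom): (2,-1,3) with a≤c, −a<b≤a
well minimum = a = 2

2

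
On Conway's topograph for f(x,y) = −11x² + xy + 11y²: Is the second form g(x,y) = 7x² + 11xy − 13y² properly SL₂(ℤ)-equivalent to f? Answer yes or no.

D₁ = 485, D₂ = 485
river cycle of f (length 6): (11, 21, -1), (-1, 21, 11), (11, 1, -11), (-11, 21, 1), (1, 21, -11), (-11, 1, 11)
river cycle of g (length 10): (-13, 15, 5), (5, 15, -13), (-13, 11, 7), (7, 17, -7), (-7, 11, 13), (13, 15, -5), (-5, 15, 13), (13, 11, -7), (-7, 17, 7), (7, 11, -13)
cycles differ ⇒ inequivalent

no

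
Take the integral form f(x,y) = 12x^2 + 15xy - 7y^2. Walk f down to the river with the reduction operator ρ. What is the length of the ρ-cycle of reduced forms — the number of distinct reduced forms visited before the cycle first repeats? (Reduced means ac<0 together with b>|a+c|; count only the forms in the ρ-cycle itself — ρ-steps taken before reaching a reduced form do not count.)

D = 561, ⌊√D⌋ = 23
river: ρ → (-7,13,14)
river: ρ → (14,15,-6)
river: ρ → (-6,21,5)
river: ρ → (5,19,-10)
river: ρ → (-10,21,3)
river: ρ → (3,21,-10)
river: ρ → (-10,19,5)
river: ρ → (5,21,-6)
river: ρ → (-6,15,14)
river: ρ → (14,13,-7)
river: ρ → (-7,15,12)
river: ρ → (12,9,-10)
river: ρ → (-10,11,11)
river: ρ → (11,11,-10)
river: ρ → (-10,9,12)
river: ρ → (12,15,-7)
ρ-cycle length = 16 (tail of 0 descent steps not counted)

16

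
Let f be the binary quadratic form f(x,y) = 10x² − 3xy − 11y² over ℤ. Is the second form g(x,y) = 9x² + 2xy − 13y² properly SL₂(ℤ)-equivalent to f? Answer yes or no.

D₁ = 449, D₂ = 472
discriminants differ ⇒ not SL₂(ℤ)-equivalent

no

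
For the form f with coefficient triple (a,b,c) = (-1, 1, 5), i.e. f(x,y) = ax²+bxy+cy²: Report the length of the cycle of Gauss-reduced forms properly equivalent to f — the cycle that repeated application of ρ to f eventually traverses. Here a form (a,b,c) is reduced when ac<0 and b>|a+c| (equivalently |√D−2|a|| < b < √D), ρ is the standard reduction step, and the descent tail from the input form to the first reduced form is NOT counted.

D = 21, ⌊√D⌋ = 4
descent: ρ → (5,-1,-1)
descent: ρ → (-1,3,3)  [lands on river]
river: ρ → (3,3,-1)
ρ-cycle length = 2 (tail of 2 descent steps not counted)

2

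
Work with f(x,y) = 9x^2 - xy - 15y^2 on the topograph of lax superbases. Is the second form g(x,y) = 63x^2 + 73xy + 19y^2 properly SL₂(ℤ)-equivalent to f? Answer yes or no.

D₁ = 541, D₂ = 541
river cycle of f (length 22): (9, 17, -7), (-7, 11, 15), (15, 19, -3), (-3, 23, 1), (1, 23, -3), (-3, 19, 15), (15, 11, -7), (-7, 17, 9), (9, 19, -5), (-5, 21, 5), … (12 more)
river cycle of g (length 22): (-7, 11, 15), (15, 19, -3), (-3, 23, 1), (1, 23, -3), (-3, 19, 15), (15, 11, -7), (-7, 17, 9), (9, 19, -5), (-5, 21, 5), (5, 19, -9), … (12 more)
cycles coincide ⇒ equivalent

yes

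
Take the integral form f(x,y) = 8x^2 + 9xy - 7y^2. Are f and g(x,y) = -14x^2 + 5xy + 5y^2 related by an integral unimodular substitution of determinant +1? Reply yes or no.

D₁ = 305, D₂ = 305
river cycle of f (length 8): (-7, 5, 10), (10, 15, -2), (-2, 17, 2), (2, 15, -10), (-10, 5, 7), (7, 9, -8), (-8, 7, 8), (8, 9, -7)
river cycle of g (length 4): (5, 15, -4), (-4, 17, 1), (1, 17, -4), (-4, 15, 5)
cycles differ ⇒ inequivalent

no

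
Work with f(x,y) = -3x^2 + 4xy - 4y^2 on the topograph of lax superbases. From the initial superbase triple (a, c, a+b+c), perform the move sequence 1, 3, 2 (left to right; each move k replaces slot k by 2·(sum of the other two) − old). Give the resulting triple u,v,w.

start (-3,-4,-3) = (f(1,0),f(0,1),f(1,1))
replace slot 1: 2·((-4)+(-3)) − (-3) = -11 → (-11,-4,-3)
replace slot 3: 2·((-11)+(-4)) − (-3) = -27 → (-11,-4,-27)
replace slot 2: 2·((-11)+(-27)) − (-4) = -72 → (-11,-72,-27)

-11,-72,-27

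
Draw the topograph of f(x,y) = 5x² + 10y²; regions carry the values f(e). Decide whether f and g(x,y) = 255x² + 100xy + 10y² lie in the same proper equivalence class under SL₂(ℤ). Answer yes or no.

D₁ = -200, D₂ = -200
f: reduced (well bottom): (5,0,10) with a≤c, −a<b≤a
g: flip: (255,100,10)→(10,-100,255)
g: translate: b→0 (≡-100 mod 20), so (10,-100,255)→(10,0,5)
g: flip: (10,0,5)→(5,0,10)
g: reduced (well bottom): (5,0,10) with a≤c, −a<b≤a
reduced forms (5, 0, 10) vs (5, 0, 10) ⇒ equivalent

yes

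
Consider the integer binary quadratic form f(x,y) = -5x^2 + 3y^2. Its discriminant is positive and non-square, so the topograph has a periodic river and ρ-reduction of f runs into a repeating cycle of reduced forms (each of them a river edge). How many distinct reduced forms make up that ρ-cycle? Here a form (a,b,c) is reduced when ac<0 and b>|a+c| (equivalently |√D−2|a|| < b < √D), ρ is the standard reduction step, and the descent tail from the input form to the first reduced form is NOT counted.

D = 60, ⌊√D⌋ = 7
descent: ρ → (3,6,-2)  [lands on river]
river: ρ → (-2,6,3)
ρ-cycle length = 2 (tail of 1 descent step not counted)

2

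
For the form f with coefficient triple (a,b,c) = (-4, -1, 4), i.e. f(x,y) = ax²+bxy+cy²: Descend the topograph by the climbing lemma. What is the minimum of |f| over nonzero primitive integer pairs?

descent: ρ → (4,1,-4)  [lands on river]
river: ρ → (-4,7,1)
river: ρ → (1,7,-4)
river: ρ → (-4,1,4)
river: ρ → (4,7,-1)
river: ρ → (-1,7,4)
closes: descent 1, river 6
min |a| on river = 1

1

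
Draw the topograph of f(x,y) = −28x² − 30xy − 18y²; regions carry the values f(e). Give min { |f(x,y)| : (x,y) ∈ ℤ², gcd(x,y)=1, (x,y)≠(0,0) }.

translate: b→-26 (≡30 mod 56), so (28,30,18)→(28,-26,16)
flip: (28,-26,16)→(16,26,28)
translate: b→-6 (≡26 mod 32), so (16,26,28)→(16,-6,18)
reduced (well bottom): (16,-6,18) with a≤c, −a<b≤a
well minimum |f| = |-16| = 16 (negative-definite)

16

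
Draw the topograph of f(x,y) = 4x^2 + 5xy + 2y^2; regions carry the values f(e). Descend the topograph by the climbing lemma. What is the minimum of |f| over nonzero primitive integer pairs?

translate: b→-3 (≡5 mod 8), so (4,5,2)→(4,-3,1)
flip: (4,-3,1)→(1,3,4)
translate: b→1 (≡3 mod 2), so (1,3,4)→(1,1,2)
reduced (well bottom): (1,1,2) with a≤c, −a<b≤a
well minimum = a = 1

1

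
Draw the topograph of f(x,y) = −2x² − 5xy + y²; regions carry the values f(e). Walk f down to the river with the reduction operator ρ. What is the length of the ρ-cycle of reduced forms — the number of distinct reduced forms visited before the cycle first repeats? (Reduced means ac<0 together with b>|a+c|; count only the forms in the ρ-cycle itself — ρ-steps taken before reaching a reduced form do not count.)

D = 33, ⌊√D⌋ = 5
descent: ρ → (1,5,-2)  [lands on river]
river: ρ → (-2,3,3)
river: ρ → (3,3,-2)
river: ρ → (-2,5,1)
ρ-cycle length = 4 (tail of 1 descent step not counted)

4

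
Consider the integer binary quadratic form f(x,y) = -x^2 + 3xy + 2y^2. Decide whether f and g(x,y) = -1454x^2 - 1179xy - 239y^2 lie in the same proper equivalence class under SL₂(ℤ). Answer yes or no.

D₁ = 17, D₂ = 17
river cycle of f (length 6): (2, 1, -2), (-2, 3, 1), (1, 3, -2), (-2, 1, 2), (2, 3, -1), (-1, 3, 2)
river cycle of g (length 6): (-1, 3, 2), (2, 1, -2), (-2, 3, 1), (1, 3, -2), (-2, 1, 2), (2, 3, -1)
cycles coincide ⇒ equivalent

yes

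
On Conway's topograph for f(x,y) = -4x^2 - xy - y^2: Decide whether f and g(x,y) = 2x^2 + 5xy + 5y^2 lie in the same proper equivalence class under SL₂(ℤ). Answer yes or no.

D₁ = -15, D₂ = -15
f is negative-definite; reduce −f:
−f: flip: (4,1,1)→(1,-1,4)
−f: translate: b→1 (≡-1 mod 2), so (1,-1,4)→(1,1,4)
−f: reduced (well bottom): (1,1,4) with a≤c, −a<b≤a
flip sign back: reduced form of f is (-1,-1,-4)
g: translate: b→1 (≡5 mod 4), so (2,5,5)→(2,1,2)
g: reduced (well bottom): (2,1,2) with a≤c, −a<b≤a
reduced forms (-1, -1, -4) vs (2, 1, 2) ⇒ inequivalent

no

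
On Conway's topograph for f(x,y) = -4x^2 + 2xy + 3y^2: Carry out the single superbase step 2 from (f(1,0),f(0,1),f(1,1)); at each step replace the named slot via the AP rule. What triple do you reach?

start (-4,3,1) = (f(1,0),f(0,1),f(1,1))
replace slot 2: 2·((-4)+1) − 3 = -9 → (-4,-9,1)

-4,-9,1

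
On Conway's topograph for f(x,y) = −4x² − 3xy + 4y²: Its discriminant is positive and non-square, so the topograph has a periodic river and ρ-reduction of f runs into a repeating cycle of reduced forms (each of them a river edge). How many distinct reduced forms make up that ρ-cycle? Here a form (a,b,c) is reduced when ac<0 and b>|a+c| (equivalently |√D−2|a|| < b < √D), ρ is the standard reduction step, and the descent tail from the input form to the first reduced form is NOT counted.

D = 73, ⌊√D⌋ = 8
descent: ρ → (4,3,-4)  [lands on river]
river: ρ → (-4,5,3)
river: ρ → (3,7,-2)
river: ρ → (-2,5,6)
river: ρ → (6,7,-1)
river: ρ → (-1,7,6)
river: ρ → (6,5,-2)
river: ρ → (-2,7,3)
river: ρ → (3,5,-4)
river: ρ → (-4,3,4)
river: ρ → (4,5,-3)
river: ρ → (-3,7,2)
river: ρ → (2,5,-6)
river: ρ → (-6,7,1)
river: ρ → (1,7,-6)
river: ρ → (-6,5,2)
river: ρ → (2,7,-3)
river: ρ → (-3,5,4)
ρ-cycle length = 18 (tail of 1 descent step not counted)

18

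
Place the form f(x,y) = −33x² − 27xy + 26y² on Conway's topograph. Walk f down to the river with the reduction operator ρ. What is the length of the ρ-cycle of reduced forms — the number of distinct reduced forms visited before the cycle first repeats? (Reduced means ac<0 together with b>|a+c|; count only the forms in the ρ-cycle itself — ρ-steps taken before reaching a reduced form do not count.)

D = 4161, ⌊√D⌋ = 64
descent: ρ → (26,27,-33)  [lands on river]
river: ρ → (-33,39,20)
river: ρ → (20,41,-31)
river: ρ → (-31,21,30)
river: ρ → (30,39,-22)
river: ρ → (-22,49,20)
river: ρ → (20,31,-40)
river: ρ → (-40,49,11)
river: ρ → (11,61,-10)
river: ρ → (-10,59,17)
river: ρ → (17,43,-34)
river: ρ → (-34,25,26)
ρ-cycle length = 12 (tail of 1 descent step not counted)

12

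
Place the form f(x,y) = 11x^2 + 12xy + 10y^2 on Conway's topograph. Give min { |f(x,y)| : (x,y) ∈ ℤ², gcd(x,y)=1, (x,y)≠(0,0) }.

translate: b→-10 (≡12 mod 22), so (11,12,10)→(11,-10,9)
flip: (11,-10,9)→(9,10,11)
translate: b→-8 (≡10 mod 18), so (9,10,11)→(9,-8,10)
reduced (well bottom): (9,-8,10) with a≤c, −a<b≤a
well minimum = a = 9

9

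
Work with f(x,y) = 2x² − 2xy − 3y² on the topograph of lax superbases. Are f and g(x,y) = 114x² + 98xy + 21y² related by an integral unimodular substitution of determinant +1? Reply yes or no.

D₁ = 28, D₂ = 28
river cycle of f (length 4): (-3, 2, 2), (2, 2, -3), (-3, 4, 1), (1, 4, -3)
river cycle of g (length 4): (2, 2, -3), (-3, 4, 1), (1, 4, -3), (-3, 2, 2)
cycles coincide ⇒ equivalent

yes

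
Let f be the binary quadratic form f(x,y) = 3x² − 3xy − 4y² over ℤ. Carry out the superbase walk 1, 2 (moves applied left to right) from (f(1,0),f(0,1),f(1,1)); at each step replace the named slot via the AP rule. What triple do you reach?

start (3,-4,-4) = (f(1,0),f(0,1),f(1,1))
replace slot 1: 2·((-4)+(-4)) − 3 = -19 → (-19,-4,-4)
replace slot 2: 2·((-19)+(-4)) − (-4) = -42 → (-19,-42,-4)

-19,-42,-4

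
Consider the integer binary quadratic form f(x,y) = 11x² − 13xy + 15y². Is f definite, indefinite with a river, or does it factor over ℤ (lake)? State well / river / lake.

D = b²−4ac = (-13)² − 4·11·15 = -491
D < 0 ⇒ definite ⇒ every region one sign ⇒ single well

well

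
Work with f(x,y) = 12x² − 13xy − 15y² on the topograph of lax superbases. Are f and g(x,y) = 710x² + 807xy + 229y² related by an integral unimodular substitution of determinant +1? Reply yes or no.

D₁ = 889, D₂ = 889
river cycle of f (length 42): (-15, 13, 12), (12, 11, -16), (-16, 21, 7), (7, 21, -16), (-16, 11, 12), (12, 13, -15), (-15, 17, 10), (10, 23, -9), (-9, 13, 20), (20, 27, -2), … (32 more)
river cycle of g (length 42): (12, 11, -16), (-16, 21, 7), (7, 21, -16), (-16, 11, 12), (12, 13, -15), (-15, 17, 10), (10, 23, -9), (-9, 13, 20), (20, 27, -2), (-2, 29, 6), … (32 more)
cycles coincide ⇒ equivalent

yes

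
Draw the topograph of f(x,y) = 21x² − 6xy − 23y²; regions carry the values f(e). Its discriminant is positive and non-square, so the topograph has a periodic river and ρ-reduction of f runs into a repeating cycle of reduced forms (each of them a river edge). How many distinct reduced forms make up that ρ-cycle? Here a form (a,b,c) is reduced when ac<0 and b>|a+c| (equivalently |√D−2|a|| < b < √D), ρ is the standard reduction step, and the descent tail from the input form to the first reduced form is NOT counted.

D = 1968, ⌊√D⌋ = 44
descent: ρ → (-23,6,21)  [lands on river]
river: ρ → (21,36,-8)
river: ρ → (-8,44,1)
river: ρ → (1,44,-8)
river: ρ → (-8,36,21)
river: ρ → (21,6,-23)
river: ρ → (-23,40,4)
river: ρ → (4,40,-23)
ρ-cycle length = 8 (tail of 1 descent step not counted)

8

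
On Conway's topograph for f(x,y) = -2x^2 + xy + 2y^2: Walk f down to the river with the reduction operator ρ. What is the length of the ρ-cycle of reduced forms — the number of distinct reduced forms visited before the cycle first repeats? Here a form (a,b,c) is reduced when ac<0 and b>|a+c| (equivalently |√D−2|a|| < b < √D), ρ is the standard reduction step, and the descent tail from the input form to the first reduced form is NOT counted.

D = 17, ⌊√D⌋ = 4
river: ρ → (2,3,-1)
river: ρ → (-1,3,2)
river: ρ → (2,1,-2)
river: ρ → (-2,3,1)
river: ρ → (1,3,-2)
river: ρ → (-2,1,2)
ρ-cycle length = 6 (tail of 0 descent steps not counted)

6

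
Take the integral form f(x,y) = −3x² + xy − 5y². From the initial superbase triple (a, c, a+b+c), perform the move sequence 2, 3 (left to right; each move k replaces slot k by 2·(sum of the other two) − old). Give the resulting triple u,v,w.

start (-3,-5,-7) = (f(1,0),f(0,1),f(1,1))
replace slot 2: 2·((-3)+(-7)) − (-5) = -15 → (-3,-15,-7)
replace slot 3: 2·((-3)+(-15)) − (-7) = -29 → (-3,-15,-29)

-3,-15,-29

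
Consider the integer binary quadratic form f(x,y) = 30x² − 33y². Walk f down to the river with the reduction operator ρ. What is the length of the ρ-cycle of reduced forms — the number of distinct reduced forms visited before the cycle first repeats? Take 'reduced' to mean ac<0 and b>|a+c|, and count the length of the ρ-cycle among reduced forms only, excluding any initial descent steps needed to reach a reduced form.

D = 3960, ⌊√D⌋ = 62
descent: ρ → (-33,0,30)
descent: ρ → (30,60,-3)  [lands on river]
river: ρ → (-3,60,30)
ρ-cycle length = 2 (tail of 2 descent steps not counted)

2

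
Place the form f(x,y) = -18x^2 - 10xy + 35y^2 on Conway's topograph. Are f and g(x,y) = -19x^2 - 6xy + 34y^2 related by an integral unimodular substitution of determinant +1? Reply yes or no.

D₁ = 2620, D₂ = 2620
river cycle of f (length 16): (-18, 26, 27), (27, 28, -17), (-17, 40, 15), (15, 50, -2), (-2, 50, 15), (15, 40, -17), (-17, 28, 27), (27, 26, -18), (-18, 46, 7), (7, 38, -42), … (6 more)
river cycle of g (length 16): (-19, 32, 21), (21, 10, -30), (-30, 50, 1), (1, 50, -30), (-30, 10, 21), (21, 32, -19), (-19, 44, 9), (9, 46, -14), (-14, 38, 21), (21, 46, -6), … (6 more)
cycles differ ⇒ inequivalent

no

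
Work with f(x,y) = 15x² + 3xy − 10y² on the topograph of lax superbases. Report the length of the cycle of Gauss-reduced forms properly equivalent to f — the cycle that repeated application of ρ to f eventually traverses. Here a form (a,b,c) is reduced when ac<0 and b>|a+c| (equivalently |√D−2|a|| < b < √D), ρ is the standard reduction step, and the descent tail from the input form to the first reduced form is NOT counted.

D = 609, ⌊√D⌋ = 24
descent: ρ → (-10,17,8)  [lands on river]
river: ρ → (8,15,-12)
river: ρ → (-12,9,11)
river: ρ → (11,13,-10)
river: ρ → (-10,7,14)
river: ρ → (14,21,-3)
river: ρ → (-3,21,14)
river: ρ → (14,7,-10)
river: ρ → (-10,13,11)
river: ρ → (11,9,-12)
river: ρ → (-12,15,8)
river: ρ → (8,17,-10)
river: ρ → (-10,23,2)
river: ρ → (2,21,-21)
river: ρ → (-21,21,2)
river: ρ → (2,23,-10)
ρ-cycle length = 16 (tail of 1 descent step not counted)

16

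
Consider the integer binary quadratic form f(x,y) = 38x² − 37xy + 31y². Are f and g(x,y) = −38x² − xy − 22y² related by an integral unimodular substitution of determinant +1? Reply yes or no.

D₁ = -3343, D₂ = -3343
f: flip: (38,-37,31)→(31,37,38)
f: translate: b→-25 (≡37 mod 62), so (31,37,38)→(31,-25,32)
f: reduced (well bottom): (31,-25,32) with a≤c, −a<b≤a
g is negative-definite; reduce −g:
−g: flip: (38,1,22)→(22,-1,38)
−g: reduced (well bottom): (22,-1,38) with a≤c, −a<b≤a
flip sign back: reduced form of g is (-22,1,-38)
reduced forms (31, -25, 32) vs (-22, 1, -38) ⇒ inequivalent

no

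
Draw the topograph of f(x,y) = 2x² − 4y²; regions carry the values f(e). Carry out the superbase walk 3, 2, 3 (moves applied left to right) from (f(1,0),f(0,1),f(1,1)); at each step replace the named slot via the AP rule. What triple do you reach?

start (2,-4,-2) = (f(1,0),f(0,1),f(1,1))
replace slot 3: 2·(2+(-4)) − (-2) = -2 → (2,-4,-2)
replace slot 2: 2·(2+(-2)) − (-4) = 4 → (2,4,-2)
replace slot 3: 2·(2+4) − (-2) = 14 → (2,4,14)

2,4,14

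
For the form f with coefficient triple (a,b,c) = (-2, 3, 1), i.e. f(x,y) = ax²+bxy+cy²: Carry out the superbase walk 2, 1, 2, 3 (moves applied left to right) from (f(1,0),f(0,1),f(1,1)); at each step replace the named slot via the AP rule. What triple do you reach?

start (-2,1,2) = (f(1,0),f(0,1),f(1,1))
replace slot 2: 2·((-2)+2) − 1 = -1 → (-2,-1,2)
replace slot 1: 2·((-1)+2) − (-2) = 4 → (4,-1,2)
replace slot 2: 2·(4+2) − (-1) = 13 → (4,13,2)
replace slot 3: 2·(4+13) − 2 = 32 → (4,13,32)

4,13,32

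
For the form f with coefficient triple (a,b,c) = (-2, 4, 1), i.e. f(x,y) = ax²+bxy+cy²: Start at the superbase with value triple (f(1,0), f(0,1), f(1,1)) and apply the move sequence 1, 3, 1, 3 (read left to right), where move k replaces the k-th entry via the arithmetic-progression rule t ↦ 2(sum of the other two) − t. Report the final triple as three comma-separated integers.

start (-2,1,3) = (f(1,0),f(0,1),f(1,1))
replace slot 1: 2·(1+3) − (-2) = 10 → (10,1,3)
replace slot 3: 2·(10+1) − 3 = 19 → (10,1,19)
replace slot 1: 2·(1+19) − 10 = 30 → (30,1,19)
replace slot 3: 2·(30+1) − 19 = 43 → (30,1,43)

30,1,43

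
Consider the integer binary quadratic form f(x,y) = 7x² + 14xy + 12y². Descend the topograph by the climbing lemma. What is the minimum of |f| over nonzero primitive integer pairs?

translate: b→0 (≡14 mod 14), so (7,14,12)→(7,0,5)
flip: (7,0,5)→(5,0,7)
reduced (well bottom): (5,0,7) with a≤c, −a<b≤a
well minimum = a = 5

5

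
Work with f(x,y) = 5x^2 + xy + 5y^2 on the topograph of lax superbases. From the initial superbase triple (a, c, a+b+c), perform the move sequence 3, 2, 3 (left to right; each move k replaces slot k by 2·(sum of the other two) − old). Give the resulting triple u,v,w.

start (5,5,11) = (f(1,0),f(0,1),f(1,1))
replace slot 3: 2·(5+5) − 11 = 9 → (5,5,9)
replace slot 2: 2·(5+9) − 5 = 23 → (5,23,9)
replace slot 3: 2·(5+23) − 9 = 47 → (5,23,47)

5,23,47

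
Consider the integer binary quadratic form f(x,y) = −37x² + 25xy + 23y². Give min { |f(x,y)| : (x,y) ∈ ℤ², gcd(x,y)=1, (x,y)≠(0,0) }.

river: ρ → (23,21,-39)
river: ρ → (-39,57,5)
river: ρ → (5,63,-3)
river: ρ → (-3,63,5)
river: ρ → (5,57,-39)
river: ρ → (-39,21,23)
river: ρ → (23,25,-37)
river: ρ → (-37,49,11)
river: ρ → (11,61,-7)
river: ρ → (-7,51,51)
river: ρ → (51,51,-7)
river: ρ → (-7,61,11)
river: ρ → (11,49,-37)
river: ρ → (-37,25,23)
closes: descent 0, river 14
min |a| on river = 3

3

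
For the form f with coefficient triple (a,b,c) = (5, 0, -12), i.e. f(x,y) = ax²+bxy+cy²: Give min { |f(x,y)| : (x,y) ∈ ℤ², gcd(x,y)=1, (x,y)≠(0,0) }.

descent: ρ → (-12,0,5)
descent: ρ → (5,10,-7)  [lands on river]
river: ρ → (-7,4,8)
river: ρ → (8,12,-3)
river: ρ → (-3,12,8)
river: ρ → (8,4,-7)
river: ρ → (-7,10,5)
closes: descent 2, river 6
min |a| on river = 3

3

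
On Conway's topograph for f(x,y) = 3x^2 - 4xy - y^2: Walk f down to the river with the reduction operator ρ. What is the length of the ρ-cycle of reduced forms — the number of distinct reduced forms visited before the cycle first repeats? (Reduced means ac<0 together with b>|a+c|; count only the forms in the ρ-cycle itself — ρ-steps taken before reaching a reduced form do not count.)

D = 28, ⌊√D⌋ = 5
descent: ρ → (-1,4,3)  [lands on river]
river: ρ → (3,2,-2)
river: ρ → (-2,2,3)
river: ρ → (3,4,-1)
ρ-cycle length = 4 (tail of 1 descent step not counted)

4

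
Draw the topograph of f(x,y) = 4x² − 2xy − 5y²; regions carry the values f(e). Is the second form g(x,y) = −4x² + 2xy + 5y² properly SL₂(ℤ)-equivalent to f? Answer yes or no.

D₁ = 84, D₂ = 84
river cycle of f (length 6): (-5, 2, 4), (4, 6, -3), (-3, 6, 4), (4, 2, -5), (-5, 8, 1), (1, 8, -5)
river cycle of g (length 6): (5, 8, -1), (-1, 8, 5), (5, 2, -4), (-4, 6, 3), (3, 6, -4), (-4, 2, 5)
cycles differ ⇒ inequivalent

no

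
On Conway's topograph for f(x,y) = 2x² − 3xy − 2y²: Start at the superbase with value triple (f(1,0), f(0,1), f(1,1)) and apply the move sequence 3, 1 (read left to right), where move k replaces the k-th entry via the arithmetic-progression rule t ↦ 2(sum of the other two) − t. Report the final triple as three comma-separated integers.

start (2,-2,-3) = (f(1,0),f(0,1),f(1,1))
replace slot 3: 2·(2+(-2)) − (-3) = 3 → (2,-2,3)
replace slot 1: 2·((-2)+3) − 2 = 0 → (0,-2,3)

0,-2,3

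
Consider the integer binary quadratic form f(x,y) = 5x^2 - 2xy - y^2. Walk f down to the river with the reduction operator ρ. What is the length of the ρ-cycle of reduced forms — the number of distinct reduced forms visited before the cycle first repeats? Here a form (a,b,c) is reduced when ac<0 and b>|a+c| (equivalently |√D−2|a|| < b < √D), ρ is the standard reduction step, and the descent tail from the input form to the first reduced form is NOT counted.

D = 24, ⌊√D⌋ = 4
descent: ρ → (-1,4,2)  [lands on river]
river: ρ → (2,4,-1)
ρ-cycle length = 2 (tail of 1 descent step not counted)

2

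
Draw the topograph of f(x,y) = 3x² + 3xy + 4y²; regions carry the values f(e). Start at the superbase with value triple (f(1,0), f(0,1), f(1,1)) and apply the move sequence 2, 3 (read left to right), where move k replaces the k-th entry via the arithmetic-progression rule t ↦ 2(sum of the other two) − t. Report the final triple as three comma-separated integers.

start (3,4,10) = (f(1,0),f(0,1),f(1,1))
replace slot 2: 2·(3+10) − 4 = 22 → (3,22,10)
replace slot 3: 2·(3+22) − 10 = 40 → (3,22,40)

3,22,40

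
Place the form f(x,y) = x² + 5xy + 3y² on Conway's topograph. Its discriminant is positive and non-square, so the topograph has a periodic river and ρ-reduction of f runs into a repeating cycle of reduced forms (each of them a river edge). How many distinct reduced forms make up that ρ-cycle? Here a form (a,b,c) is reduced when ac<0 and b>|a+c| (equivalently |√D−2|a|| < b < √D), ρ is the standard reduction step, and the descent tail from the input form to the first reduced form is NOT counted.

D = 13, ⌊√D⌋ = 3
descent: ρ → (3,1,-1)
descent: ρ → (-1,3,1)  [lands on river]
river: ρ → (1,3,-1)
ρ-cycle length = 2 (tail of 2 descent steps not counted)

2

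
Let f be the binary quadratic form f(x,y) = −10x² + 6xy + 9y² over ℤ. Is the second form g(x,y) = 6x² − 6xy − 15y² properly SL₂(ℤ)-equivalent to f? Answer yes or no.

D₁ = 396, D₂ = 396
river cycle of f (length 4): (9, 12, -7), (-7, 16, 5), (5, 14, -10), (-10, 6, 9)
river cycle of g (length 2): (6, 18, -3), (-3, 18, 6)
cycles differ ⇒ inequivalent

no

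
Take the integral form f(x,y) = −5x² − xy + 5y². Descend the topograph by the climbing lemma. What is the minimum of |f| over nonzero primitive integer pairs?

descent: ρ → (5,1,-5)  [lands on river]
river: ρ → (-5,9,1)
river: ρ → (1,9,-5)
river: ρ → (-5,1,5)
river: ρ → (5,9,-1)
river: ρ → (-1,9,5)
closes: descent 1, river 6
min |a| on river = 1

1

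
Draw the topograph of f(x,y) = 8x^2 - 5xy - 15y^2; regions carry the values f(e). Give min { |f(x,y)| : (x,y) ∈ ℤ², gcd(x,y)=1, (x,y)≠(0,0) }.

descent: ρ → (-15,5,8)
descent: ρ → (8,11,-12)  [lands on river]
river: ρ → (-12,13,7)
river: ρ → (7,15,-10)
river: ρ → (-10,5,12)
river: ρ → (12,19,-3)
river: ρ → (-3,17,18)
river: ρ → (18,19,-2)
river: ρ → (-2,21,8)
closes: descent 2, river 8
min |a| on river = 2

2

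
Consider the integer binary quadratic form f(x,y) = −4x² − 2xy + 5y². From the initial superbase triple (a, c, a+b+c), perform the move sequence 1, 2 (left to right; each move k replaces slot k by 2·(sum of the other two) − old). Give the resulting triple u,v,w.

start (-4,5,-1) = (f(1,0),f(0,1),f(1,1))
replace slot 1: 2·(5+(-1)) − (-4) = 12 → (12,5,-1)
replace slot 2: 2·(12+(-1)) − 5 = 17 → (12,17,-1)

12,17,-1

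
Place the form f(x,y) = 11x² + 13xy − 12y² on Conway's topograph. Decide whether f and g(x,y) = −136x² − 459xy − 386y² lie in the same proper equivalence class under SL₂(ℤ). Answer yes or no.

D₁ = 697, D₂ = 697
river cycle of f (length 18): (-12, 11, 12), (12, 13, -11), (-11, 9, 14), (14, 19, -6), (-6, 17, 17), (17, 17, -6), (-6, 19, 14), (14, 9, -11), (-11, 13, 12), (12, 11, -12), … (8 more)
river cycle of g (length 18): (-12, 11, 12), (12, 13, -11), (-11, 9, 14), (14, 19, -6), (-6, 17, 17), (17, 17, -6), (-6, 19, 14), (14, 9, -11), (-11, 13, 12), (12, 11, -12), … (8 more)
cycles coincide ⇒ equivalent

yes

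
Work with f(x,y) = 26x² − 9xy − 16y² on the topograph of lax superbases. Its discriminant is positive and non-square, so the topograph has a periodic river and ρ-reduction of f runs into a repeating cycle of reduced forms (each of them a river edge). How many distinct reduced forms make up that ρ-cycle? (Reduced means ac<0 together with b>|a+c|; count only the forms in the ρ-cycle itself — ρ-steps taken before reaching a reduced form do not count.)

D = 1745, ⌊√D⌋ = 41
descent: ρ → (-16,41,1)  [lands on river]
river: ρ → (1,41,-16)
river: ρ → (-16,23,19)
river: ρ → (19,15,-20)
river: ρ → (-20,25,14)
river: ρ → (14,31,-14)
river: ρ → (-14,25,20)
river: ρ → (20,15,-19)
river: ρ → (-19,23,16)
river: ρ → (16,41,-1)
river: ρ → (-1,41,16)
river: ρ → (16,23,-19)
river: ρ → (-19,15,20)
river: ρ → (20,25,-14)
river: ρ → (-14,31,14)
river: ρ → (14,25,-20)
river: ρ → (-20,15,19)
river: ρ → (19,23,-16)
ρ-cycle length = 18 (tail of 1 descent step not counted)

18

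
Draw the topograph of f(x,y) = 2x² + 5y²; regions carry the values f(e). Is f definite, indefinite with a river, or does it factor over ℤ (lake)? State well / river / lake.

D = b²−4ac = 0² − 4·2·5 = -40
D < 0 ⇒ definite ⇒ every region one sign ⇒ single well

well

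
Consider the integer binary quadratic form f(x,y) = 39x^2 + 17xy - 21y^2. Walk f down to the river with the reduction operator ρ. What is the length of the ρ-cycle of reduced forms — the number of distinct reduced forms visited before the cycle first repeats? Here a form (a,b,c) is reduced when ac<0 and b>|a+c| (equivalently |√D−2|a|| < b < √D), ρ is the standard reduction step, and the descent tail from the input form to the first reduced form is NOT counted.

D = 3565, ⌊√D⌋ = 59
descent: ρ → (-21,25,35)  [lands on river]
river: ρ → (35,45,-11)
river: ρ → (-11,43,39)
river: ρ → (39,35,-15)
river: ρ → (-15,55,9)
river: ρ → (9,53,-21)
river: ρ → (-21,31,31)
river: ρ → (31,31,-21)
river: ρ → (-21,53,9)
river: ρ → (9,55,-15)
river: ρ → (-15,35,39)
river: ρ → (39,43,-11)
river: ρ → (-11,45,35)
river: ρ → (35,25,-21)
river: ρ → (-21,59,1)
river: ρ → (1,59,-21)
ρ-cycle length = 16 (tail of 1 descent step not counted)

16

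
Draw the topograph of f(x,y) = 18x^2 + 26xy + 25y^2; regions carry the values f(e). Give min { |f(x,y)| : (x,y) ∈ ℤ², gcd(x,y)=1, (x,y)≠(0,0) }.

translate: b→-10 (≡26 mod 36), so (18,26,25)→(18,-10,17)
flip: (18,-10,17)→(17,10,18)
reduced (well bottom): (17,10,18) with a≤c, −a<b≤a
well minimum = a = 17

17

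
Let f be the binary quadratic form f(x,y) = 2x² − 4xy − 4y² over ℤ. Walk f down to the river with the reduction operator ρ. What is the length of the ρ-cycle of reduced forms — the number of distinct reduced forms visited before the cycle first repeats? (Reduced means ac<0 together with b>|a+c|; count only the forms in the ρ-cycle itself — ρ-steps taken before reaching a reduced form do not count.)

D = 48, ⌊√D⌋ = 6
descent: ρ → (-4,4,2)  [lands on river]
river: ρ → (2,4,-4)
ρ-cycle length = 2 (tail of 1 descent step not counted)

2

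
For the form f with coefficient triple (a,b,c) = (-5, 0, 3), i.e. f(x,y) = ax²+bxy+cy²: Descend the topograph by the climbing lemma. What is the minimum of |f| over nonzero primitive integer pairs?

descent: ρ → (3,6,-2)  [lands on river]
river: ρ → (-2,6,3)
closes: descent 1, river 2
min |a| on river = 2

2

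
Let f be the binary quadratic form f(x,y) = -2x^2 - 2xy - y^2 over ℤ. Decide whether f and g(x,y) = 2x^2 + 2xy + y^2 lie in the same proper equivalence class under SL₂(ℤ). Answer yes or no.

D₁ = -4, D₂ = -4
f is negative-definite; reduce −f:
−f: flip: (2,2,1)→(1,-2,2)
−f: translate: b→0 (≡-2 mod 2), so (1,-2,2)→(1,0,1)
−f: reduced (well bottom): (1,0,1) with a≤c, −a<b≤a
flip sign back: reduced form of f is (-1,0,-1)
g: flip: (2,2,1)→(1,-2,2)
g: translate: b→0 (≡-2 mod 2), so (1,-2,2)→(1,0,1)
g: reduced (well bottom): (1,0,1) with a≤c, −a<b≤a
reduced forms (-1, 0, -1) vs (1, 0, 1) ⇒ inequivalent

no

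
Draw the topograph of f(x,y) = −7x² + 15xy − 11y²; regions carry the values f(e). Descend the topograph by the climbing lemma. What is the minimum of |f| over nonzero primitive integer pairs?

translate: b→-1 (≡-15 mod 14), so (7,-15,11)→(7,-1,3)
flip: (7,-1,3)→(3,1,7)
reduced (well bottom): (3,1,7) with a≤c, −a<b≤a
well minimum |f| = |-3| = 3 (negative-definite)

3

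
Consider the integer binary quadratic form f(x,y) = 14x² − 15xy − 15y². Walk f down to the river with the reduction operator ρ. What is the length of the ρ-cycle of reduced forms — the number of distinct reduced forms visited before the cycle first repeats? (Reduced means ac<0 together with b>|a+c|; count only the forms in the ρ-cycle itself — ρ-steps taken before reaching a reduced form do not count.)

D = 1065, ⌊√D⌋ = 32
descent: ρ → (-15,15,14)  [lands on river]
river: ρ → (14,13,-16)
river: ρ → (-16,19,11)
river: ρ → (11,25,-10)
river: ρ → (-10,15,21)
river: ρ → (21,27,-4)
river: ρ → (-4,29,14)
river: ρ → (14,27,-6)
river: ρ → (-6,21,26)
river: ρ → (26,31,-1)
river: ρ → (-1,31,26)
river: ρ → (26,21,-6)
river: ρ → (-6,27,14)
river: ρ → (14,29,-4)
river: ρ → (-4,27,21)
river: ρ → (21,15,-10)
river: ρ → (-10,25,11)
river: ρ → (11,19,-16)
river: ρ → (-16,13,14)
river: ρ → (14,15,-15)
ρ-cycle length = 20 (tail of 1 descent step not counted)

20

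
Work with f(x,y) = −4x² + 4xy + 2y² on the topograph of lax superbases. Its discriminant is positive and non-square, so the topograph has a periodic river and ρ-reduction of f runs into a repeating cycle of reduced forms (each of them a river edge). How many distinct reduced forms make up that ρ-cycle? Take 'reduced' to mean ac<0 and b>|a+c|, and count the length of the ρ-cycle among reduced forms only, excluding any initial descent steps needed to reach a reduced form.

D = 48, ⌊√D⌋ = 6
river: ρ → (2,4,-4)
river: ρ → (-4,4,2)
ρ-cycle length = 2 (tail of 0 descent steps not counted)

2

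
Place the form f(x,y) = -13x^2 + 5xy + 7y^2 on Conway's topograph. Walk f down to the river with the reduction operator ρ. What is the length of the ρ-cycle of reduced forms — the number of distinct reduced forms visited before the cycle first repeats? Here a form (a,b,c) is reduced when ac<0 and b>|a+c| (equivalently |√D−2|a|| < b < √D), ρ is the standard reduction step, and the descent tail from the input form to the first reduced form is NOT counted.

D = 389, ⌊√D⌋ = 19
descent: ρ → (7,9,-11)  [lands on river]
river: ρ → (-11,13,5)
river: ρ → (5,17,-5)
river: ρ → (-5,13,11)
river: ρ → (11,9,-7)
river: ρ → (-7,19,1)
river: ρ → (1,19,-7)
river: ρ → (-7,9,11)
river: ρ → (11,13,-5)
river: ρ → (-5,17,5)
river: ρ → (5,13,-11)
river: ρ → (-11,9,7)
river: ρ → (7,19,-1)
river: ρ → (-1,19,7)
ρ-cycle length = 14 (tail of 1 descent step not counted)

14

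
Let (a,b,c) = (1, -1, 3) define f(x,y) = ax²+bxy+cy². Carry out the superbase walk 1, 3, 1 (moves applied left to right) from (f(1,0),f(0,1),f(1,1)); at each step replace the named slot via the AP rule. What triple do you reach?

start (1,3,3) = (f(1,0),f(0,1),f(1,1))
replace slot 1: 2·(3+3) − 1 = 11 → (11,3,3)
replace slot 3: 2·(11+3) − 3 = 25 → (11,3,25)
replace slot 1: 2·(3+25) − 11 = 45 → (45,3,25)

45,3,25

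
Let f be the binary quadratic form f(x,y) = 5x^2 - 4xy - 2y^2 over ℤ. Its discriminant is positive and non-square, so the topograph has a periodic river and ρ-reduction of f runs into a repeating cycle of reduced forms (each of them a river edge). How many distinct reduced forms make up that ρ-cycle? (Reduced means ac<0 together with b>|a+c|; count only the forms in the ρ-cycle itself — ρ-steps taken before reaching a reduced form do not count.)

D = 56, ⌊√D⌋ = 7
descent: ρ → (-2,4,5)  [lands on river]
river: ρ → (5,6,-1)
river: ρ → (-1,6,5)
river: ρ → (5,4,-2)
ρ-cycle length = 4 (tail of 1 descent step not counted)

4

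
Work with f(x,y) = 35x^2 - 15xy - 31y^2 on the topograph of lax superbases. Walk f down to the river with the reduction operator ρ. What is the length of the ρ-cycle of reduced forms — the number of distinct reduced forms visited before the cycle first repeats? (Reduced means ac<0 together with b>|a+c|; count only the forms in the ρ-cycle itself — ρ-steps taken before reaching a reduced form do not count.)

D = 4565, ⌊√D⌋ = 67
descent: ρ → (-31,15,35)  [lands on river]
river: ρ → (35,55,-11)
river: ρ → (-11,55,35)
river: ρ → (35,15,-31)
river: ρ → (-31,47,19)
river: ρ → (19,67,-1)
river: ρ → (-1,67,19)
river: ρ → (19,47,-31)
ρ-cycle length = 8 (tail of 1 descent step not counted)

8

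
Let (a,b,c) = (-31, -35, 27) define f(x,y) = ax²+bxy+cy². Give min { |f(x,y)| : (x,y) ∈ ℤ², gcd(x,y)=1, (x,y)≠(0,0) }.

descent: ρ → (27,35,-31)  [lands on river]
river: ρ → (-31,27,31)
river: ρ → (31,35,-27)
river: ρ → (-27,19,39)
river: ρ → (39,59,-7)
river: ρ → (-7,67,3)
river: ρ → (3,65,-29)
river: ρ → (-29,51,17)
river: ρ → (17,51,-29)
river: ρ → (-29,65,3)
river: ρ → (3,67,-7)
river: ρ → (-7,59,39)
river: ρ → (39,19,-27)
river: ρ → (-27,35,31)
river: ρ → (31,27,-31)
river: ρ → (-31,35,27)
river: ρ → (27,19,-39)
river: ρ → (-39,59,7)
river: ρ → (7,67,-3)
river: ρ → (-3,65,29)
river: ρ → (29,51,-17)
river: ρ → (-17,51,29)
river: ρ → (29,65,-3)
river: ρ → (-3,67,7)
river: ρ → (7,59,-39)
river: ρ → (-39,19,27)
closes: descent 1, river 26
min |a| on river = 3

3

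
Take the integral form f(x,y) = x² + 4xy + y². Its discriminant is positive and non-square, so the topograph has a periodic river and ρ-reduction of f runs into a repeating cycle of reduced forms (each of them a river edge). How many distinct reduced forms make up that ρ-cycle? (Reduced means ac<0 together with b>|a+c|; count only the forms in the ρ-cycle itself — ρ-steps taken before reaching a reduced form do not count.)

D = 12, ⌊√D⌋ = 3
descent: ρ → (1,2,-2)  [lands on river]
river: ρ → (-2,2,1)
ρ-cycle length = 2 (tail of 1 descent step not counted)

2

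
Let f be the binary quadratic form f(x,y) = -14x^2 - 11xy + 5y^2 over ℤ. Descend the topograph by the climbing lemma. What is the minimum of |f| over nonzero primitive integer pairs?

descent: ρ → (5,11,-14)  [lands on river]
river: ρ → (-14,17,2)
river: ρ → (2,19,-5)
river: ρ → (-5,11,14)
river: ρ → (14,17,-2)
river: ρ → (-2,19,5)
closes: descent 1, river 6
min |a| on river = 2

2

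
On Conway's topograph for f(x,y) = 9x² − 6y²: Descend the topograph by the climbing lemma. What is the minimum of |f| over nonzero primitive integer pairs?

descent: ρ → (-6,12,3)  [lands on river]
river: ρ → (3,12,-6)
closes: descent 1, river 2
min |a| on river = 3

3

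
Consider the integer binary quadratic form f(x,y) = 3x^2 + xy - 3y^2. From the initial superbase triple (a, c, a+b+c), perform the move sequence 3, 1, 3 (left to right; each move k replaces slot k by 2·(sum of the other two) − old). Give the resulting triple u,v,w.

start (3,-3,1) = (f(1,0),f(0,1),f(1,1))
replace slot 3: 2·(3+(-3)) − 1 = -1 → (3,-3,-1)
replace slot 1: 2·((-3)+(-1)) − 3 = -11 → (-11,-3,-1)
replace slot 3: 2·((-11)+(-3)) − (-1) = -27 → (-11,-3,-27)

-11,-3,-27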